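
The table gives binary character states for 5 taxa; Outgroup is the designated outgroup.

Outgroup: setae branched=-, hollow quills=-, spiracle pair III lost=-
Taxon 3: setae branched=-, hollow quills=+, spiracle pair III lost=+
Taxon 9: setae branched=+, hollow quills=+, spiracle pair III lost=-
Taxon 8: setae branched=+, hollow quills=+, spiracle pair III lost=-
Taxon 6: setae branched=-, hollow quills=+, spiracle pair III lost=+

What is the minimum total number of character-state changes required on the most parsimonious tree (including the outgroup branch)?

3

The outgroup has state '-' for every character, so '+' is the derived state throughout.
setae branched (derived state '+') is shared by Taxon 8 and Taxon 9 — a synapomorphy uniting that clade.
All ingroup taxa share the derived state '+' for hollow quills; it defines the ingroup but does not resolve relationships within it.
Only Taxon 3 and Taxon 6 show the derived state '+' for spiracle pair III lost, supporting them as a clade.
Most parsimonious ingroup topology: ((Taxon 3,Taxon 6),(Taxon 9,Taxon 8)).
Changes per character on this tree: setae branched: 1; hollow quills: 1; spiracle pair III lost: 1.
Total = 3.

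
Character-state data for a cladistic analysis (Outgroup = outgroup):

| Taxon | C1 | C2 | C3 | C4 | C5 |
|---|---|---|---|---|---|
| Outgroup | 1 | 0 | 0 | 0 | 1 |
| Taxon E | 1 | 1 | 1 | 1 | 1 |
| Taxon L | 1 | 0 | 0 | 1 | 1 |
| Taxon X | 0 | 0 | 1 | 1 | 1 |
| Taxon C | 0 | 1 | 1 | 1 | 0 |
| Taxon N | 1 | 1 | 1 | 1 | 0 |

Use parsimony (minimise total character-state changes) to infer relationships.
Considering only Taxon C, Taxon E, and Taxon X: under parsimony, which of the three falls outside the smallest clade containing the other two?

Taxon X

Character polarity is set by the outgroup: the derived state is whichever differs from the outgroup's state, so for C1, C5 the derived state is '0', and for the remaining characters it is '1'.
C1 (state '0') occurs in Taxon C and Taxon X but conflicts with the nesting implied by the other characters — most parsimoniously interpreted as homoplasy.
C2: derived state '1' in Taxon C, Taxon E, and Taxon N only — synapomorphy for {Taxon C, Taxon E, Taxon N}.
Only Taxon C, Taxon E, Taxon N, and Taxon X show the derived state '1' for C3, supporting them as a clade.
C4 (derived state '1') is shared by all ingroup taxa — unites the whole ingroup.
Only Taxon C and Taxon N show the derived state '0' for C5, supporting them as a clade.
Most parsimonious ingroup topology: (((Taxon E,(Taxon C,Taxon N)),Taxon X),Taxon L).
Taxon E and Taxon C share a more recent common ancestor with each other than either does with Taxon X, so Taxon X is the least closely related of the three.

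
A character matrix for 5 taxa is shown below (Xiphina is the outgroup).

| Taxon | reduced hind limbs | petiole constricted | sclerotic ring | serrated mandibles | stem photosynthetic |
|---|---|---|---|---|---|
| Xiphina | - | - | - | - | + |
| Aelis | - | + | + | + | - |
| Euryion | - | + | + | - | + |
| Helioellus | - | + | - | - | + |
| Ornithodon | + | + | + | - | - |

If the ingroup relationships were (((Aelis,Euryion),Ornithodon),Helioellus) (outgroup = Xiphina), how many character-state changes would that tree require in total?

Map each character onto (((Aelis,Euryion),Ornithodon),Helioellus) (rooted by Xiphina) and count the minimum state changes it requires (Fitch parsimony):
reduced hind limbs: 1; petiole constricted: 1; sclerotic ring: 1; serrated mandibles: 1; stem photosynthetic: 2.
Total tree length = 6.

6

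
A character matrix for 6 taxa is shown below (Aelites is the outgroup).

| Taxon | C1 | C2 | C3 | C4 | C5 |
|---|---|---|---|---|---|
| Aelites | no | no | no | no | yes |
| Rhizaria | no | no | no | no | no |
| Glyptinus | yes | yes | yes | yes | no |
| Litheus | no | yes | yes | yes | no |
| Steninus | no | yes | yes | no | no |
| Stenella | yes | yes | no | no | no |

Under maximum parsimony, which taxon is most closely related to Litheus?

Character polarity is set by the outgroup: the derived state is whichever differs from the outgroup's state, so for C5 the derived state is 'no', and for the remaining characters it is 'yes'.
C1 (state 'yes') occurs in Glyptinus and Stenella but conflicts with the nesting implied by the other characters — most parsimoniously interpreted as homoplasy.
C2: derived state 'yes' in Glyptinus, Litheus, Stenella, and Steninus only — synapomorphy for {Glyptinus, Litheus, Stenella, Steninus}.
Only Glyptinus, Litheus, and Steninus show the derived state 'yes' for C3, supporting them as a clade.
C4: derived state 'yes' in Glyptinus and Litheus only — synapomorphy for {Glyptinus, Litheus}.
C5 (derived state 'no') is shared by all ingroup taxa — unites the whole ingroup.
Most parsimonious ingroup topology: (Rhizaria,(((Glyptinus,Litheus),Steninus),Stenella)).
Litheus and Glyptinus form a cherry on this tree, so they are sister taxa.

Glyptinus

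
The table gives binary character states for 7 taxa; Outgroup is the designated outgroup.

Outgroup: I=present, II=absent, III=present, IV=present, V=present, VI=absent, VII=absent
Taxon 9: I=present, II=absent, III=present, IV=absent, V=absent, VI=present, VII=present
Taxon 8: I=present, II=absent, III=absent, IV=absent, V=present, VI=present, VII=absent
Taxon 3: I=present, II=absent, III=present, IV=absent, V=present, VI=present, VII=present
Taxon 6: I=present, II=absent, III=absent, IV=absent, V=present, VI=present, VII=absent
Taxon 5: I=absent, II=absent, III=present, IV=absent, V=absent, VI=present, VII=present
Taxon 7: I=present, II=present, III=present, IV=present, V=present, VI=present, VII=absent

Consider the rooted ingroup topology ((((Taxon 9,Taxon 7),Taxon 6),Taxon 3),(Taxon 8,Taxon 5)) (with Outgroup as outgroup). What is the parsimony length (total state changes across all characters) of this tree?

Map each character onto ((((Taxon 9,Taxon 7),Taxon 6),Taxon 3),(Taxon 8,Taxon 5)) (rooted by Outgroup) and count the minimum state changes it requires (Fitch parsimony):
I: 1; II: 1; III: 2; IV: 2; V: 2; VI: 1; VII: 3.
Total tree length = 12.

12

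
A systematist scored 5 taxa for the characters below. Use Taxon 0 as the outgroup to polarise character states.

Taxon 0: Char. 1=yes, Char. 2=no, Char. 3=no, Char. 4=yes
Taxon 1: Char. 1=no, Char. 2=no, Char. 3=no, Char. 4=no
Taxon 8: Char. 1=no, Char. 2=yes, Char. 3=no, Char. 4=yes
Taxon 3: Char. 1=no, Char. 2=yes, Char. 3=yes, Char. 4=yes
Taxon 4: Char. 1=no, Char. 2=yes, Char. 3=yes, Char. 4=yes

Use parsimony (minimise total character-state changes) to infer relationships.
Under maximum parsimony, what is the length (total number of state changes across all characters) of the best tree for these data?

Character polarity is set by the outgroup: the derived state is whichever differs from the outgroup's state, so for Char. 1, Char. 4 the derived state is 'no', and for the remaining characters it is 'yes'.
All ingroup taxa share the derived state 'no' for Char. 1; it defines the ingroup but does not resolve relationships within it.
Char. 2 (derived state 'yes') is shared by Taxon 3, Taxon 4, and Taxon 8 — a synapomorphy uniting that clade.
Char. 3 (derived state 'yes') is shared by Taxon 3 and Taxon 4 — a synapomorphy uniting that clade.
Char. 4 (derived state 'no') is unique to Taxon 1 (autapomorphy; uninformative for grouping).
Most parsimonious ingroup topology: (Taxon 1,(Taxon 8,(Taxon 3,Taxon 4))).
Changes per character on this tree: Char. 1: 1; Char. 2: 1; Char. 3: 1; Char. 4: 1.
Total = 4.

4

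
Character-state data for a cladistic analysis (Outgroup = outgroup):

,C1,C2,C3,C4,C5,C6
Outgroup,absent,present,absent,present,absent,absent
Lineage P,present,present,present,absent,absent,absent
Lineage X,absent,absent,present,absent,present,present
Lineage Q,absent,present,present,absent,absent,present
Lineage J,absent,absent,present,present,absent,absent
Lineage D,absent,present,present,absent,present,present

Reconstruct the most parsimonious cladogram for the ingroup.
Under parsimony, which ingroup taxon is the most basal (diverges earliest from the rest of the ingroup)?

Lineage J

Character polarity is set by the outgroup: the derived state is whichever differs from the outgroup's state, so for C2, C4 the derived state is 'absent', and for the remaining characters it is 'present'.
C1: derived state 'present' in Lineage P only — an autapomorphy, so it tells us nothing about relationships among taxa.
C2 (state 'absent') occurs in Lineage J and Lineage X but conflicts with the nesting implied by the other characters — most parsimoniously interpreted as homoplasy.
C3 (derived state 'present') is shared by all ingroup taxa — unites the whole ingroup.
C4 (derived state 'absent') is shared by Lineage D, Lineage P, Lineage Q, and Lineage X — a synapomorphy uniting that clade.
Only Lineage D and Lineage X show the derived state 'present' for C5, supporting them as a clade.
C6: derived state 'present' in Lineage D, Lineage Q, and Lineage X only — synapomorphy for {Lineage D, Lineage Q, Lineage X}.
Most parsimonious ingroup topology: ((Lineage P,((Lineage X,Lineage D),Lineage Q)),Lineage J).
Lineage J is sister to the clade containing all other ingroup taxa, so it is the earliest-diverging (most basal) ingroup lineage.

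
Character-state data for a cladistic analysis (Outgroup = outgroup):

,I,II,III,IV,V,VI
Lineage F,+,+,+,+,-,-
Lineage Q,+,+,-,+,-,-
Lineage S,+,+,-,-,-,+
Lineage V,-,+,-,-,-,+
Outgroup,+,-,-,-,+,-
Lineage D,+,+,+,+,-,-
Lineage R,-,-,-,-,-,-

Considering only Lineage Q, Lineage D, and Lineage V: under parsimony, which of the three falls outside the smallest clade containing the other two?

Lineage V

Character polarity is set by the outgroup: the derived state is whichever differs from the outgroup's state, so for I, V the derived state is '-', and for the remaining characters it is '+'.
I groups Lineage R and Lineage V, which is incompatible with the clades supported by the remaining characters; treating it as convergent (homoplasy) costs fewer steps than any alternative tree.
II (derived state '+') is shared by Lineage D, Lineage F, Lineage Q, Lineage S, and Lineage V — a synapomorphy uniting that clade.
III (derived state '+') is shared by Lineage D and Lineage F — a synapomorphy uniting that clade.
IV (derived state '+') is shared by Lineage D, Lineage F, and Lineage Q — a synapomorphy uniting that clade.
V (derived state '-') is shared by all ingroup taxa — unites the whole ingroup.
Only Lineage S and Lineage V show the derived state '+' for VI, supporting them as a clade.
Most parsimonious ingroup topology: ((((Lineage F,Lineage D),Lineage Q),(Lineage S,Lineage V)),Lineage R).
Lineage Q and Lineage D share a more recent common ancestor with each other than either does with Lineage V, so Lineage V is the least closely related of the three.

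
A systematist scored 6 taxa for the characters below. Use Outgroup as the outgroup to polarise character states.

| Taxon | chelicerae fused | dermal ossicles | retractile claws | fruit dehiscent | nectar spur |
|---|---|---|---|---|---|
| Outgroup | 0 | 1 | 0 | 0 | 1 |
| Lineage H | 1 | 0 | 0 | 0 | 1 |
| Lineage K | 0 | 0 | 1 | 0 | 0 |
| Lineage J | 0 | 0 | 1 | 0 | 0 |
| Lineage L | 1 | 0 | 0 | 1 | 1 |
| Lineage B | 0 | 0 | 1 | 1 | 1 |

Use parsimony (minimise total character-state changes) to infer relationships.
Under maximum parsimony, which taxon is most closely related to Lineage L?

Lineage H

Character polarity is set by the outgroup: the derived state is whichever differs from the outgroup's state, so for dermal ossicles, nectar spur the derived state is '0', and for the remaining characters it is '1'.
chelicerae fused (derived state '1') is shared by Lineage H and Lineage L — a synapomorphy uniting that clade.
dermal ossicles (derived state '0') is shared by all ingroup taxa — unites the whole ingroup.
retractile claws: derived state '1' in Lineage B, Lineage J, and Lineage K only — synapomorphy for {Lineage B, Lineage J, Lineage K}.
fruit dehiscent groups Lineage B and Lineage L, which is incompatible with the clades supported by the remaining characters; treating it as convergent (homoplasy) costs fewer steps than any alternative tree.
nectar spur (derived state '0') is shared by Lineage J and Lineage K — a synapomorphy uniting that clade.
Most parsimonious ingroup topology: ((Lineage H,Lineage L),((Lineage J,Lineage K),Lineage B)).
Lineage L and Lineage H form a cherry on this tree, so they are sister taxa.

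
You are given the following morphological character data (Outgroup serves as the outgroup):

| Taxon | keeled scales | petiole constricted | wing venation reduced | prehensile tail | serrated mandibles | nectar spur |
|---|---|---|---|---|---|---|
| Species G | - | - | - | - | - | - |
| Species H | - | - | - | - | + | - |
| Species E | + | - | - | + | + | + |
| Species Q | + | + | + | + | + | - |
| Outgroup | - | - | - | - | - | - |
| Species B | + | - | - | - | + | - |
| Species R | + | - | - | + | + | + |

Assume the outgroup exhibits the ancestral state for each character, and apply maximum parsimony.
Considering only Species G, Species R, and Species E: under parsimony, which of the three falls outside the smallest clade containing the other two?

The outgroup has state '-' for every character, so '+' is the derived state throughout.
keeled scales (derived state '+') is shared by Species B, Species E, Species Q, and Species R — a synapomorphy uniting that clade.
petiole constricted: derived state '+' in Species Q only — an autapomorphy, so it tells us nothing about relationships among taxa.
wing venation reduced: derived state '+' in Species Q only — an autapomorphy, so it tells us nothing about relationships among taxa.
prehensile tail: derived state '+' in Species E, Species Q, and Species R only — synapomorphy for {Species E, Species Q, Species R}.
serrated mandibles: derived state '+' in Species B, Species E, Species H, Species Q, and Species R only — synapomorphy for {Species B, Species E, Species H, Species Q, Species R}.
Only Species E and Species R show the derived state '+' for nectar spur, supporting them as a clade.
Most parsimonious ingroup topology: (((Species B,(Species Q,(Species R,Species E))),Species H),Species G).
Species E and Species R share a more recent common ancestor with each other than either does with Species G, so Species G is the least closely related of the three.

Species G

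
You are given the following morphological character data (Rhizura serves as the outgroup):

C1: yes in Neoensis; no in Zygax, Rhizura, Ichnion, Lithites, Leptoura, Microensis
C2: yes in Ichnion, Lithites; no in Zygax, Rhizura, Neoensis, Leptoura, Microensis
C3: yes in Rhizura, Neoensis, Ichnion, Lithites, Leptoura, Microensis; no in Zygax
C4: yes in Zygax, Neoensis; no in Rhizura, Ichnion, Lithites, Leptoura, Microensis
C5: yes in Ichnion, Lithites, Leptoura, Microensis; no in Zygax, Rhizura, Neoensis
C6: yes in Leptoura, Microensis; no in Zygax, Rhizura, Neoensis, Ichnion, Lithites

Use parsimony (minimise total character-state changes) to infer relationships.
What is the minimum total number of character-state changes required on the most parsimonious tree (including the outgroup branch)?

Character polarity is set by the outgroup: the derived state is whichever differs from the outgroup's state, so for C3 the derived state is 'no', and for the remaining characters it is 'yes'.
C1: derived state 'yes' in Neoensis only — an autapomorphy, so it tells us nothing about relationships among taxa.
C2: derived state 'yes' in Ichnion and Lithites only — synapomorphy for {Ichnion, Lithites}.
C3 (derived state 'no') is unique to Zygax (autapomorphy; uninformative for grouping).
C4: derived state 'yes' in Neoensis and Zygax only — synapomorphy for {Neoensis, Zygax}.
C5 (derived state 'yes') is shared by Ichnion, Leptoura, Lithites, and Microensis — a synapomorphy uniting that clade.
C6 (derived state 'yes') is shared by Leptoura and Microensis — a synapomorphy uniting that clade.
Most parsimonious ingroup topology: (((Ichnion,Lithites),(Leptoura,Microensis)),(Zygax,Neoensis)).
Changes per character on this tree: C1: 1; C2: 1; C3: 1; C4: 1; C5: 1; C6: 1.
Total = 6.

6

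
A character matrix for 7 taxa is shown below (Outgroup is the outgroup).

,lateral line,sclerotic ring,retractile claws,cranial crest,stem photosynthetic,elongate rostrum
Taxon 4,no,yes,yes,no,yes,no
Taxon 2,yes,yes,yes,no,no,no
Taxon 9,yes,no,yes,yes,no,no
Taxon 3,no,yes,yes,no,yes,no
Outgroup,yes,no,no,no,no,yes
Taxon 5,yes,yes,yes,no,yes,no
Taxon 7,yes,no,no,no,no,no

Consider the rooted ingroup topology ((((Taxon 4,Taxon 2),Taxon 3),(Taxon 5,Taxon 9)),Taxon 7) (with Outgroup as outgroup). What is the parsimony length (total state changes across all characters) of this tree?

Map each character onto ((((Taxon 4,Taxon 2),Taxon 3),(Taxon 5,Taxon 9)),Taxon 7) (rooted by Outgroup) and count the minimum state changes it requires (Fitch parsimony):
lateral line: 2; sclerotic ring: 2; retractile claws: 1; cranial crest: 1; stem photosynthetic: 3; elongate rostrum: 1.
Total tree length = 10.

10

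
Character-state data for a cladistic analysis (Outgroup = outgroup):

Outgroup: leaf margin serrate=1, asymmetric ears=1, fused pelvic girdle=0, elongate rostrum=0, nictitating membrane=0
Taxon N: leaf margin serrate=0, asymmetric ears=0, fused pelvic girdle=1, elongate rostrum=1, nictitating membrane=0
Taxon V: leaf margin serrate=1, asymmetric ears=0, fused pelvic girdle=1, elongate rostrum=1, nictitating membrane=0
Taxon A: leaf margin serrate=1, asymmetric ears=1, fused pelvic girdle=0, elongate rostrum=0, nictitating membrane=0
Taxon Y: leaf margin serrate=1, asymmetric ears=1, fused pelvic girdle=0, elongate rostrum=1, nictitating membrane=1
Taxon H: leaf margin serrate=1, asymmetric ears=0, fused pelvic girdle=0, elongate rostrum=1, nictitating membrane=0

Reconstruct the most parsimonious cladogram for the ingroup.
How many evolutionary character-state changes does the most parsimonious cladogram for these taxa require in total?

5

Character polarity is set by the outgroup: the derived state is whichever differs from the outgroup's state, so for leaf margin serrate, asymmetric ears the derived state is '0', and for the remaining characters it is '1'.
leaf margin serrate (derived state '0') is unique to Taxon N (autapomorphy; uninformative for grouping).
asymmetric ears (derived state '0') is shared by Taxon H, Taxon N, and Taxon V — a synapomorphy uniting that clade.
fused pelvic girdle (derived state '1') is shared by Taxon N and Taxon V — a synapomorphy uniting that clade.
Only Taxon H, Taxon N, Taxon V, and Taxon Y show the derived state '1' for elongate rostrum, supporting them as a clade.
nictitating membrane (derived state '1') is unique to Taxon Y (autapomorphy; uninformative for grouping).
Most parsimonious ingroup topology: ((((Taxon N,Taxon V),Taxon H),Taxon Y),Taxon A).
Changes per character on this tree: leaf margin serrate: 1; asymmetric ears: 1; fused pelvic girdle: 1; elongate rostrum: 1; nictitating membrane: 1.
Total = 5.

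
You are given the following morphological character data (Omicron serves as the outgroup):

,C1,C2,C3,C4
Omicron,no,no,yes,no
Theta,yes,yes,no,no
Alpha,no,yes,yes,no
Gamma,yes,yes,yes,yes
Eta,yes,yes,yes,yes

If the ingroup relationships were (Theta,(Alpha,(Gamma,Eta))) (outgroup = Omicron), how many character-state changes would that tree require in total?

Map each character onto (Theta,(Alpha,(Gamma,Eta))) (rooted by Omicron) and count the minimum state changes it requires (Fitch parsimony):
C1: 2; C2: 1; C3: 1; C4: 1.
Total tree length = 5.

5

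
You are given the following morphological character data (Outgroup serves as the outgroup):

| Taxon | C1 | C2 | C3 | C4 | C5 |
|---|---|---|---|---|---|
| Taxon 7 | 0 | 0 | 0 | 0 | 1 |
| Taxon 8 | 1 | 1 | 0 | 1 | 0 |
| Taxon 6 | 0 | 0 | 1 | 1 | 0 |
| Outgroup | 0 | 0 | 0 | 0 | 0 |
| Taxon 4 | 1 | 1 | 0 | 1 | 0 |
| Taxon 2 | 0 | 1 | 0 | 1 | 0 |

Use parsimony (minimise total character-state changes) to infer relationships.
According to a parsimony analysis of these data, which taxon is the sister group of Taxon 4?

The outgroup has state '0' for every character, so '1' is the derived state throughout.
C1: derived state '1' in Taxon 4 and Taxon 8 only — synapomorphy for {Taxon 4, Taxon 8}.
Only Taxon 2, Taxon 4, and Taxon 8 show the derived state '1' for C2, supporting them as a clade.
C3: derived state '1' in Taxon 6 only — an autapomorphy, so it tells us nothing about relationships among taxa.
C4 (derived state '1') is shared by Taxon 2, Taxon 4, Taxon 6, and Taxon 8 — a synapomorphy uniting that clade.
C5: derived state '1' in Taxon 7 only — an autapomorphy, so it tells us nothing about relationships among taxa.
Most parsimonious ingroup topology: ((((Taxon 8,Taxon 4),Taxon 2),Taxon 6),Taxon 7).
Taxon 4 and Taxon 8 form a cherry on this tree, so they are sister taxa.

Taxon 8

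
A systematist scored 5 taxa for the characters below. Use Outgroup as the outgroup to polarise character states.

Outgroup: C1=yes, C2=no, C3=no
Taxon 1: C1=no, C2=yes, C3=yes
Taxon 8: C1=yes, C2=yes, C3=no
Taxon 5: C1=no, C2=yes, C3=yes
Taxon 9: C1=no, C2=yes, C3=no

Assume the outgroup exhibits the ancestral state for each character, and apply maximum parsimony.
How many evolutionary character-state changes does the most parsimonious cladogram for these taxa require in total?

Character polarity is set by the outgroup: the derived state is whichever differs from the outgroup's state, so for C1 the derived state is 'no', and for the remaining characters it is 'yes'.
C1 (derived state 'no') is shared by Taxon 1, Taxon 5, and Taxon 9 — a synapomorphy uniting that clade.
C2 (derived state 'yes') is shared by all ingroup taxa — unites the whole ingroup.
C3: derived state 'yes' in Taxon 1 and Taxon 5 only — synapomorphy for {Taxon 1, Taxon 5}.
Most parsimonious ingroup topology: (((Taxon 1,Taxon 5),Taxon 9),Taxon 8).
Changes per character on this tree: C1: 1; C2: 1; C3: 1.
Total = 3.

3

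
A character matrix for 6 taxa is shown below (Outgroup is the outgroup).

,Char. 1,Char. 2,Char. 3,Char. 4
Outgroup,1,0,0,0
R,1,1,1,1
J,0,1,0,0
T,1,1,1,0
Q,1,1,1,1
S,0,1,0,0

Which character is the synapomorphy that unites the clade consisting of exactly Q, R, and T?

Char. 3

Character polarity is set by the outgroup: the derived state is whichever differs from the outgroup's state, so for Char. 1 the derived state is '0', and for the remaining characters it is '1'.
Only J and S show the derived state '0' for Char. 1, supporting them as a clade.
All ingroup taxa share the derived state '1' for Char. 2; it defines the ingroup but does not resolve relationships within it.
Char. 3: derived state '1' in Q, R, and T only — synapomorphy for {Q, R, T}.
Char. 4 (derived state '1') is shared by Q and R — a synapomorphy uniting that clade.
Most parsimonious ingroup topology: (((R,Q),T),(J,S)).
The clade {Q, R, T} is supported by Char. 3: its derived state '1' occurs in exactly those taxa and in no other taxon (including the outgroup).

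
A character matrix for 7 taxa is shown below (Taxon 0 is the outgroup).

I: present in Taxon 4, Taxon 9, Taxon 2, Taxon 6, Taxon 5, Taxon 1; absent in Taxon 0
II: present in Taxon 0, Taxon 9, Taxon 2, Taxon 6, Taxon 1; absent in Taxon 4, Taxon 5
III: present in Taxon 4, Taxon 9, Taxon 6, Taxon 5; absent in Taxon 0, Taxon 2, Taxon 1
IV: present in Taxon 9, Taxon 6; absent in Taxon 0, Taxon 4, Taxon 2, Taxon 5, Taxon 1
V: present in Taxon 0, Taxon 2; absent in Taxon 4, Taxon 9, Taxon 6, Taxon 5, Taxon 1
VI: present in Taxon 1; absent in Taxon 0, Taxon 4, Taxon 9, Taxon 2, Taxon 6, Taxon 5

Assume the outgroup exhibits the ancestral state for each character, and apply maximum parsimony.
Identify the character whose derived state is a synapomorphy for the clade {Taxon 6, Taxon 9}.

Character polarity is set by the outgroup: the derived state is whichever differs from the outgroup's state, so for II, V the derived state is 'absent', and for the remaining characters it is 'present'.
All ingroup taxa share the derived state 'present' for I; it defines the ingroup but does not resolve relationships within it.
Only Taxon 4 and Taxon 5 show the derived state 'absent' for II, supporting them as a clade.
III (derived state 'present') is shared by Taxon 4, Taxon 5, Taxon 6, and Taxon 9 — a synapomorphy uniting that clade.
IV: derived state 'present' in Taxon 6 and Taxon 9 only — synapomorphy for {Taxon 6, Taxon 9}.
V (derived state 'absent') is shared by Taxon 1, Taxon 4, Taxon 5, Taxon 6, and Taxon 9 — a synapomorphy uniting that clade.
VI: derived state 'present' in Taxon 1 only — an autapomorphy, so it tells us nothing about relationships among taxa.
Most parsimonious ingroup topology: ((((Taxon 4,Taxon 5),(Taxon 9,Taxon 6)),Taxon 1),Taxon 2).
The clade {Taxon 6, Taxon 9} is supported by IV: its derived state 'present' occurs in exactly those taxa and in no other taxon (including the outgroup).

IV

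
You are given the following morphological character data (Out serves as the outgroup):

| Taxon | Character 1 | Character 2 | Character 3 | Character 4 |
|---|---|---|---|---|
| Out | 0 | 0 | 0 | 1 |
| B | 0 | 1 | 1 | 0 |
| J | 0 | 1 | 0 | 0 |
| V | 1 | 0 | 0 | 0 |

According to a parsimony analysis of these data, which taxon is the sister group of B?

J

Character polarity is set by the outgroup: the derived state is whichever differs from the outgroup's state, so for Character 4 the derived state is '0', and for the remaining characters it is '1'.
Character 1: derived state '1' in V only — an autapomorphy, so it tells us nothing about relationships among taxa.
Character 2: derived state '1' in B and J only — synapomorphy for {B, J}.
Character 3 (derived state '1') is unique to B (autapomorphy; uninformative for grouping).
All ingroup taxa share the derived state '0' for Character 4; it defines the ingroup but does not resolve relationships within it.
Most parsimonious ingroup topology: ((B,J),V).
B and J form a cherry on this tree, so they are sister taxa.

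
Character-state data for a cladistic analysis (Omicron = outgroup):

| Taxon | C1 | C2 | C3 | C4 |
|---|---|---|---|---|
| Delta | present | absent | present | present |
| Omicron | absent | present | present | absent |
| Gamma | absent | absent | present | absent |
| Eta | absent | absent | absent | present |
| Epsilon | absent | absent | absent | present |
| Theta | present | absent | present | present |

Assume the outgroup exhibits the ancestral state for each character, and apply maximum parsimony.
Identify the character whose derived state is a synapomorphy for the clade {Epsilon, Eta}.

Character polarity is set by the outgroup: the derived state is whichever differs from the outgroup's state, so for C2, C3 the derived state is 'absent', and for the remaining characters it is 'present'.
Only Delta and Theta show the derived state 'present' for C1, supporting them as a clade.
All ingroup taxa share the derived state 'absent' for C2; it defines the ingroup but does not resolve relationships within it.
Only Epsilon and Eta show the derived state 'absent' for C3, supporting them as a clade.
C4 (derived state 'present') is shared by Delta, Epsilon, Eta, and Theta — a synapomorphy uniting that clade.
Most parsimonious ingroup topology: (((Delta,Theta),(Epsilon,Eta)),Gamma).
The clade {Epsilon, Eta} is supported by C3: its derived state 'absent' occurs in exactly those taxa and in no other taxon (including the outgroup).

C3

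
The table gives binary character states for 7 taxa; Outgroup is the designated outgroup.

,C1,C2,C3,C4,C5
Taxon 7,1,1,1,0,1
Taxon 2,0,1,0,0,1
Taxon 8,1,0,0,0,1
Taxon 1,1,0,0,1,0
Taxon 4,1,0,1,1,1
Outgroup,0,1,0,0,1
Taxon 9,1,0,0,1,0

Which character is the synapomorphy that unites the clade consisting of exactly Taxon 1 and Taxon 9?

C5

Character polarity is set by the outgroup: the derived state is whichever differs from the outgroup's state, so for C2, C5 the derived state is '0', and for the remaining characters it is '1'.
Only Taxon 1, Taxon 4, Taxon 7, Taxon 8, and Taxon 9 show the derived state '1' for C1, supporting them as a clade.
Only Taxon 1, Taxon 4, Taxon 8, and Taxon 9 show the derived state '0' for C2, supporting them as a clade.
C3 (state '1') occurs in Taxon 4 and Taxon 7 but conflicts with the nesting implied by the other characters — most parsimoniously interpreted as homoplasy.
C4 (derived state '1') is shared by Taxon 1, Taxon 4, and Taxon 9 — a synapomorphy uniting that clade.
C5: derived state '0' in Taxon 1 and Taxon 9 only — synapomorphy for {Taxon 1, Taxon 9}.
Most parsimonious ingroup topology: (Taxon 2,((Taxon 8,((Taxon 9,Taxon 1),Taxon 4)),Taxon 7)).
The clade {Taxon 1, Taxon 9} is supported by C5: its derived state '0' occurs in exactly those taxa and in no other taxon (including the outgroup).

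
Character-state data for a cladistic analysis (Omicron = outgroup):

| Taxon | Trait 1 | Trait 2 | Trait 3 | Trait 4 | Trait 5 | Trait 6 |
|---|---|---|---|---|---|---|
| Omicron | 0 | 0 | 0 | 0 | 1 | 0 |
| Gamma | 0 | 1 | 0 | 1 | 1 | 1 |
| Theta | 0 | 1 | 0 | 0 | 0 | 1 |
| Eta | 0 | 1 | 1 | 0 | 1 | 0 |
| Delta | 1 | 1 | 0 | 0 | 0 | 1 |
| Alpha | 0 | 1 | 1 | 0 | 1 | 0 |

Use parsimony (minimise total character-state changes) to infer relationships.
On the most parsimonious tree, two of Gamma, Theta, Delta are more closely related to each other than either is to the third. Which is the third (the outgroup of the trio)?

Character polarity is set by the outgroup: the derived state is whichever differs from the outgroup's state, so for Trait 5 the derived state is '0', and for the remaining characters it is '1'.
Trait 1 (derived state '1') is unique to Delta (autapomorphy; uninformative for grouping).
All ingroup taxa share the derived state '1' for Trait 2; it defines the ingroup but does not resolve relationships within it.
Trait 3 (derived state '1') is shared by Alpha and Eta — a synapomorphy uniting that clade.
Trait 4: derived state '1' in Gamma only — an autapomorphy, so it tells us nothing about relationships among taxa.
Trait 5 (derived state '0') is shared by Delta and Theta — a synapomorphy uniting that clade.
Trait 6 (derived state '1') is shared by Delta, Gamma, and Theta — a synapomorphy uniting that clade.
Most parsimonious ingroup topology: ((Gamma,(Theta,Delta)),(Eta,Alpha)).
Theta and Delta share a more recent common ancestor with each other than either does with Gamma, so Gamma is the least closely related of the three.

Gamma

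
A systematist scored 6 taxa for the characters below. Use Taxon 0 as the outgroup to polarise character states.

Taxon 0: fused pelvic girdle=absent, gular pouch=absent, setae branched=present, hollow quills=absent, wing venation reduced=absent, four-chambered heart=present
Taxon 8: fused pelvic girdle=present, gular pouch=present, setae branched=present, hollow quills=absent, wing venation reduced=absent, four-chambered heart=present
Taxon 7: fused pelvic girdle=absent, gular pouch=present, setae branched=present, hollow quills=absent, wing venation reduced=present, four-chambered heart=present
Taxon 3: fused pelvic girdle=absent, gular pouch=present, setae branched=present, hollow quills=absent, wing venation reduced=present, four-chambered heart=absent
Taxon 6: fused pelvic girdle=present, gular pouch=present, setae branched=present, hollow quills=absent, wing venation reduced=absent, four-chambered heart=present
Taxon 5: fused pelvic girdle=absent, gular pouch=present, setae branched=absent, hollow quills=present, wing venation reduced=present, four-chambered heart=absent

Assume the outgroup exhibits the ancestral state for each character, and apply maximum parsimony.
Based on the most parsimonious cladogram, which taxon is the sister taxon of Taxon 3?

Character polarity is set by the outgroup: the derived state is whichever differs from the outgroup's state, so for setae branched, four-chambered heart the derived state is 'absent', and for the remaining characters it is 'present'.
Only Taxon 6 and Taxon 8 show the derived state 'present' for fused pelvic girdle, supporting them as a clade.
gular pouch (derived state 'present') is shared by all ingroup taxa — unites the whole ingroup.
setae branched (derived state 'absent') is unique to Taxon 5 (autapomorphy; uninformative for grouping).
hollow quills (derived state 'present') is unique to Taxon 5 (autapomorphy; uninformative for grouping).
wing venation reduced: derived state 'present' in Taxon 3, Taxon 5, and Taxon 7 only — synapomorphy for {Taxon 3, Taxon 5, Taxon 7}.
Only Taxon 3 and Taxon 5 show the derived state 'absent' for four-chambered heart, supporting them as a clade.
Most parsimonious ingroup topology: ((Taxon 8,Taxon 6),(Taxon 7,(Taxon 3,Taxon 5))).
Taxon 3 and Taxon 5 form a cherry on this tree, so they are sister taxa.

Taxon 5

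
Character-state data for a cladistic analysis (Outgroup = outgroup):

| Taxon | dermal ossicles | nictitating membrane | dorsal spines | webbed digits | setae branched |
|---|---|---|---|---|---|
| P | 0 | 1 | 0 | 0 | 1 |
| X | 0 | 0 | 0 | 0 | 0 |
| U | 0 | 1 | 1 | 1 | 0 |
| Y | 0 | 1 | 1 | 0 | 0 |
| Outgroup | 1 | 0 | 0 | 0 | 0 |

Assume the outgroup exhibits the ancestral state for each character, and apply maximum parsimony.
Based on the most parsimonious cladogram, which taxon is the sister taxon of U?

Character polarity is set by the outgroup: the derived state is whichever differs from the outgroup's state, so for dermal ossicles the derived state is '0', and for the remaining characters it is '1'.
dermal ossicles (derived state '0') is shared by all ingroup taxa — unites the whole ingroup.
nictitating membrane (derived state '1') is shared by P, U, and Y — a synapomorphy uniting that clade.
dorsal spines (derived state '1') is shared by U and Y — a synapomorphy uniting that clade.
webbed digits (derived state '1') is unique to U (autapomorphy; uninformative for grouping).
setae branched (derived state '1') is unique to P (autapomorphy; uninformative for grouping).
Most parsimonious ingroup topology: (X,((Y,U),P)).
U and Y form a cherry on this tree, so they are sister taxa.

Y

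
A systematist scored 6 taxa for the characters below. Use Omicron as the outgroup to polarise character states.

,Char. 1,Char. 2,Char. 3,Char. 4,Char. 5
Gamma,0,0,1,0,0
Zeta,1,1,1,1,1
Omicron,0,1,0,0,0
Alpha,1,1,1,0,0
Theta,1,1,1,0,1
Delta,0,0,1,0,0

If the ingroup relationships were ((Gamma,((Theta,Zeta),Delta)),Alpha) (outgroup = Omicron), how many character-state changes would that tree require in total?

7

Map each character onto ((Gamma,((Theta,Zeta),Delta)),Alpha) (rooted by Omicron) and count the minimum state changes it requires (Fitch parsimony):
Char. 1: 2; Char. 2: 2; Char. 3: 1; Char. 4: 1; Char. 5: 1.
Total tree length = 7.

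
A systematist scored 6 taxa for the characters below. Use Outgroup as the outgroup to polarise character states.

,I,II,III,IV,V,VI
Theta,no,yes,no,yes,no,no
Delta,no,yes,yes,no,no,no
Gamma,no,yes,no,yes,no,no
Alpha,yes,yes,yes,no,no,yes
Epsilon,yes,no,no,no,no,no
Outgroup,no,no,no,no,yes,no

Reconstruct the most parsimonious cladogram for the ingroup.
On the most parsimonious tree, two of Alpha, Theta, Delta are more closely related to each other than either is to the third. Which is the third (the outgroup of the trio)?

Theta

Character polarity is set by the outgroup: the derived state is whichever differs from the outgroup's state, so for V the derived state is 'no', and for the remaining characters it is 'yes'.
I (state 'yes') occurs in Alpha and Epsilon but conflicts with the nesting implied by the other characters — most parsimoniously interpreted as homoplasy.
Only Alpha, Delta, Gamma, and Theta show the derived state 'yes' for II, supporting them as a clade.
Only Alpha and Delta show the derived state 'yes' for III, supporting them as a clade.
Only Gamma and Theta show the derived state 'yes' for IV, supporting them as a clade.
V (derived state 'no') is shared by all ingroup taxa — unites the whole ingroup.
VI: derived state 'yes' in Alpha only — an autapomorphy, so it tells us nothing about relationships among taxa.
Most parsimonious ingroup topology: (((Theta,Gamma),(Delta,Alpha)),Epsilon).
Alpha and Delta share a more recent common ancestor with each other than either does with Theta, so Theta is the least closely related of the three.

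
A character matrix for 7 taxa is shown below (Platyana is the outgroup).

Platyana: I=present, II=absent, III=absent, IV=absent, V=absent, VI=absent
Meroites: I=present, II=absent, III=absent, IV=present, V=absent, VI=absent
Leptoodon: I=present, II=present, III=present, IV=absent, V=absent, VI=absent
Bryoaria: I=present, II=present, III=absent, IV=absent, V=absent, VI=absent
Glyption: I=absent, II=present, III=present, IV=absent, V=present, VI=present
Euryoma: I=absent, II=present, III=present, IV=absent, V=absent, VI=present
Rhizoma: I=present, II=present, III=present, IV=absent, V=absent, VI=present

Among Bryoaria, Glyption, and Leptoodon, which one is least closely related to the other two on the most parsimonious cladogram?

Bryoaria

Character polarity is set by the outgroup: the derived state is whichever differs from the outgroup's state, so for I the derived state is 'absent', and for the remaining characters it is 'present'.
I (derived state 'absent') is shared by Euryoma and Glyption — a synapomorphy uniting that clade.
Only Bryoaria, Euryoma, Glyption, Leptoodon, and Rhizoma show the derived state 'present' for II, supporting them as a clade.
Only Euryoma, Glyption, Leptoodon, and Rhizoma show the derived state 'present' for III, supporting them as a clade.
IV (derived state 'present') is unique to Meroites (autapomorphy; uninformative for grouping).
V (derived state 'present') is unique to Glyption (autapomorphy; uninformative for grouping).
VI: derived state 'present' in Euryoma, Glyption, and Rhizoma only — synapomorphy for {Euryoma, Glyption, Rhizoma}.
Most parsimonious ingroup topology: (Meroites,((Leptoodon,((Glyption,Euryoma),Rhizoma)),Bryoaria)).
Leptoodon and Glyption share a more recent common ancestor with each other than either does with Bryoaria, so Bryoaria is the least closely related of the three.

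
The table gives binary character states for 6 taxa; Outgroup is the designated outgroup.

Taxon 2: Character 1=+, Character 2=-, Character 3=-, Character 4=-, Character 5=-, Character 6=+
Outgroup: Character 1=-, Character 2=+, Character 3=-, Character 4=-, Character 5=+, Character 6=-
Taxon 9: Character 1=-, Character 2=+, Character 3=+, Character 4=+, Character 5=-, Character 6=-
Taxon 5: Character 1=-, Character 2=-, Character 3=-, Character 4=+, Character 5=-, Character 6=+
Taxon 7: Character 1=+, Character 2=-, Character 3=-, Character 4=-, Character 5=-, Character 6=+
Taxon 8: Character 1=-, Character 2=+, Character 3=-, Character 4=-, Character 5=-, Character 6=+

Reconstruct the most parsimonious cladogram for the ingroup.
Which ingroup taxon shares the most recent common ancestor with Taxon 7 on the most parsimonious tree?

Taxon 2

Character polarity is set by the outgroup: the derived state is whichever differs from the outgroup's state, so for Character 2, Character 5 the derived state is '-', and for the remaining characters it is '+'.
Character 1 (derived state '+') is shared by Taxon 2 and Taxon 7 — a synapomorphy uniting that clade.
Only Taxon 2, Taxon 5, and Taxon 7 show the derived state '-' for Character 2, supporting them as a clade.
Character 3 (derived state '+') is unique to Taxon 9 (autapomorphy; uninformative for grouping).
Character 4 groups Taxon 5 and Taxon 9, which is incompatible with the clades supported by the remaining characters; treating it as convergent (homoplasy) costs fewer steps than any alternative tree.
All ingroup taxa share the derived state '-' for Character 5; it defines the ingroup but does not resolve relationships within it.
Only Taxon 2, Taxon 5, Taxon 7, and Taxon 8 show the derived state '+' for Character 6, supporting them as a clade.
Most parsimonious ingroup topology: ((Taxon 8,(Taxon 5,(Taxon 2,Taxon 7))),Taxon 9).
Taxon 7 and Taxon 2 form a cherry on this tree, so they are sister taxa.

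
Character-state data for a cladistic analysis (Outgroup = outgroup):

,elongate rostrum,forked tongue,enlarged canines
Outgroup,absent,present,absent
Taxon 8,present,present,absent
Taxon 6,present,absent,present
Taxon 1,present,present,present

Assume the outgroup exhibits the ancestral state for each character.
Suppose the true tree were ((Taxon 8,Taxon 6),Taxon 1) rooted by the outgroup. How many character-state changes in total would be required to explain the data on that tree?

Map each character onto ((Taxon 8,Taxon 6),Taxon 1) (rooted by Outgroup) and count the minimum state changes it requires (Fitch parsimony):
elongate rostrum: 1; forked tongue: 1; enlarged canines: 2.
Total tree length = 4.

4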